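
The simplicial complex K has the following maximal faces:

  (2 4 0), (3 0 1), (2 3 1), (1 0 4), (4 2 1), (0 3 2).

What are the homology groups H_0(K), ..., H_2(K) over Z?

H_0 ≅ Z,  H_1 = 0,  H_2 ≅ Z.

Order the vertices as 0 < 1 < 2 < 3 < 4. Listing each simplex with vertices in this order, K has dimension 2 with simplices:

  0-simplices (5): [0], [1], [2], [3], [4]
  1-simplices (9): [0,1], [0,2], [0,3], [0,4], [1,2], [1,3], [1,4], [2,3], [2,4]
  2-simplices (6): [0,1,3], [0,1,4], [0,2,3], [0,2,4], [1,2,3], [1,2,4]

so the chain groups are C_0 ≅ Z^5, C_1 ≅ Z^9, C_2 ≅ Z^6.

Boundary ∂_1: C_1 → C_0 maps an edge to its endpoints' difference, ∂[p,q] = q − p. For instance
  ∂[0,2] = [2] − [0].
As a 5×9 matrix over Z this has rank 4, with invariant factors (1,1,1,1).

Boundary ∂_2: C_2 → C_1 sends each 2-simplex [p,q,r] to [q,r] − [p,r] + [p,q]. For instance
  ∂[0,1,4] = [1,4] − [0,4] + [0,1],
  ∂[1,2,3] = [2,3] − [1,3] + [1,2].
The resulting 9×6 matrix has rank 5, and its Smith normal form has invariant factors (1,1,1,1,1).

Reading off H_k = ker ∂_k / im ∂_{k+1}:

  H_0: rank C_0 − rank ∂_1 = 5 − 4 = 1, and the invariant factors of ∂_1 are all 1, so H_0 ≅ Z.
  H_1: rank ker ∂_1 − rank ∂_2 = (9 − 4) − 5 = 0, and the invariant factors of ∂_2 are all 1, so H_1 ≅ 0.
  H_2: rank ker ∂_2 − rank ∂_3 = (6 − 5) − 0 = 1, and there is no ∂_3, so H_2 ≅ Z.

As a check, the Euler characteristic is 5 − 9 + 6 = 2, which agrees with 1 − 0 + 1 = 2.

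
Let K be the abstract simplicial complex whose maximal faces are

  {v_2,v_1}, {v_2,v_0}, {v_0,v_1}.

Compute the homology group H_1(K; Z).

H_1 ≅ Z.

Fix the vertex order v_0 < v_1 < v_2 and write every simplex with vertices in increasing order. Then dim K = 1 and the simplices of K are:

  0-simplices (3): [v_0], [v_1], [v_2]
  1-simplices (3): [v_0,v_1], [v_0,v_2], [v_1,v_2]

Hence C_0 ≅ Z^3, C_1 ≅ Z^3.

∂_1: C_1 → C_0 maps an edge to its endpoints' difference, ∂[p,q] = q − p.
As a 3×3 matrix over Z this has rank 2, with invariant factors (1,1).

Now H_k = ker ∂_k / im ∂_{k+1}, so:

  H_1: rank ker ∂_1 − rank ∂_2 = (3 − 2) − 0 = 1, and there is no ∂_2, so H_1 = Z.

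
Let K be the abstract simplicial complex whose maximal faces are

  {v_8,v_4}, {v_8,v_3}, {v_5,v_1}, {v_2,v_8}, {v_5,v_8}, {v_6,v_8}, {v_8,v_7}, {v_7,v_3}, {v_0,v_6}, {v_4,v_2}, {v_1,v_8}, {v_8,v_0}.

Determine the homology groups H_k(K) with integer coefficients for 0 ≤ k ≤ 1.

K has 9 vertices, 12 edges.
rank ∂_0 = 0, rank ∂_1 = 8 ⇒ b_0 = 9 − 0 − 8 = 1; all invariant factors of ∂_1 are 1 so no torsion. So H_0 ≅ Z.
rank ∂_1 = 8, rank ∂_2 = 0 ⇒ b_1 = 12 − 8 − 0 = 4. So H_1 ≅ Z^4.

H_0 ≅ Z,  H_1 ≅ Z^4.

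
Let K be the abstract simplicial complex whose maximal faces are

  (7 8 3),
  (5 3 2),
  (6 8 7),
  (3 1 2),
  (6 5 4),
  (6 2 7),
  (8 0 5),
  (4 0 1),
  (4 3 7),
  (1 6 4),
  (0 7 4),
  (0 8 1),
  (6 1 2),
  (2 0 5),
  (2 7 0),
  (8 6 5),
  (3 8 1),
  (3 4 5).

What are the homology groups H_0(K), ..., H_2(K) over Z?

Order the vertices as 0 < 1 < 2 < 3 < 4 < 5 < 6 < 7 < 8. Listing each simplex with vertices in this order, K has dimension 2 with simplices:

  0-simplices (9): [0], [1], [2], [3], [4], [5], [6], [7], [8]
  1-simplices (27): (27 of them)
  2-simplices (18): [0,1,4], [0,1,8], [0,2,5], [0,2,7], [0,4,7], [0,5,8], [1,2,3], [1,2,6], [1,3,8], [1,4,6], [2,3,5], [2,6,7], [3,4,5], [3,4,7], [3,7,8], [4,5,6], [5,6,8], [6,7,8]

so the chain groups are C_0 ≅ Z^9, C_1 ≅ Z^27, C_2 ≅ Z^18.

The boundary map ∂_1: C_1 → C_0 sends each edge [p,q] (with p < q) to q − p. For instance
  ∂[0,4] = [4] − [0].
The 9×27 boundary matrix has rank 8 and Smith normal form diag(1,1,1,1,1,1,1,1).

Boundary ∂_2: C_2 → C_1 acts by ∂[p,q,r] = [q,r] − [p,r] + [p,q]. For instance
  ∂[1,2,3] = [2,3] − [1,3] + [1,2],
  ∂[3,7,8] = [7,8] − [3,8] + [3,7].
As a 27×18 matrix over Z this has rank 17, with invariant factors (1,1,1,1,1,1,1,1,1,1,1,1,1,1,1,1,1).

Reading off H_k = ker ∂_k / im ∂_{k+1}:

  H_0: rank C_0 − rank ∂_1 = 9 − 8 = 1, and the invariant factors of ∂_1 are all 1, so H_0 = Z.
  H_1: rank ker ∂_1 − rank ∂_2 = (27 − 8) − 17 = 2, and the invariant factors of ∂_2 are all 1, so H_1 = Z^2.
  H_2: rank ker ∂_2 − rank ∂_3 = (18 − 17) − 0 = 1, and there is no ∂_3, so H_2 = Z.

H_0 ≅ Z,  H_1 ≅ Z^2,  H_2 ≅ Z.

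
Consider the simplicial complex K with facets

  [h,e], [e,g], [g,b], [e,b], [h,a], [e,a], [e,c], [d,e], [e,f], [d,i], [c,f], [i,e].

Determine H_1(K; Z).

H_1 = Z^4.

K has 9 vertices, 12 edges.
rank ∂_1 = 8, rank ∂_2 = 0 ⇒ b_1 = 12 − 8 − 0 = 4. So H_1 = Z^4.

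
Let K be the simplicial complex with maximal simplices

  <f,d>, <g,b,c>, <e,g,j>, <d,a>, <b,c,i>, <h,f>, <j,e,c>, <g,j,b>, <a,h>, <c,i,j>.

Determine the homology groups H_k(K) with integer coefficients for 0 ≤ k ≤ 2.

Take the total order a < b < c < d < e < f < g < h < i < j on the vertex set. Then K (dimension 2) consists of the simplices:

  0-simplices (10): a, b, c, d, e, f, g, h, i, j
  1-simplices (16): ad, ah, bc, bg, bi, bj, ce, cg, ci, cj, df, eg, ej, fh, gj, ij
  2-simplices (6): bcg, bci, bgj, cej, cij, egj

so the chain groups are C_0 ≅ Z^10, C_1 ≅ Z^16, C_2 ≅ Z^6.

∂_1: C_1 → C_0 maps an edge to its endpoints' difference, ∂[p,q] = q − p.
This gives a 10×16 integer matrix of rank 8; reducing to Smith normal form yields diagonal entries (1,1,1,1,1,1,1,1).

The boundary map ∂_2: C_2 → C_1 maps a triangle to the signed sum of its edges. For instance
  ∂bgj = gj − bj + bg,
  ∂cej = ej − cj + ce.
The resulting 16×6 matrix has rank 6, and its Smith normal form has invariant factors (1,1,1,1,1,1).

Reading off H_k = ker ∂_k / im ∂_{k+1}:

  H_0: rank C_0 − rank ∂_1 = 10 − 8 = 2, and the invariant factors of ∂_1 are all 1, so H_0 = Z^2.
  H_1: rank ker ∂_1 − rank ∂_2 = (16 − 8) − 6 = 2, and the invariant factors of ∂_2 are all 1, so H_1 = Z^2.
  H_2: rank ker ∂_2 − rank ∂_3 = (6 − 6) − 0 = 0, and there is no ∂_3, so H_2 = 0.

As a check, the Euler characteristic is 10 − 16 + 6 = 0, which agrees with 2 − 2 + 0 = 0.

H_0 = Z^2,  H_1 = Z^2,  H_2 = 0.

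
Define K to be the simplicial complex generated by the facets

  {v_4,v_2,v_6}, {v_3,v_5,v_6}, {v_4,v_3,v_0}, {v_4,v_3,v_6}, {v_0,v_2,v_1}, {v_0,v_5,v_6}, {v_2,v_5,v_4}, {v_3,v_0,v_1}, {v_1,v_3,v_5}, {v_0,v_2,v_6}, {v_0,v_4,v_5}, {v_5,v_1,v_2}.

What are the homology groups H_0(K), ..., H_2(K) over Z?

Fix the vertex order v_0 < v_1 < v_2 < v_3 < v_4 < v_5 < v_6 and write every simplex with vertices in increasing order. Then dim K = 2 and the simplices of K are:

  0-simplices (7): [v_0], [v_1], [v_2], [v_3], [v_4], [v_5], [v_6]
  1-simplices (18): (18 of them)
  2-simplices (12): (12 of them)

Hence C_0 ≅ Z^7, C_1 ≅ Z^18, C_2 ≅ Z^12.

The boundary map ∂_1: C_1 → C_0 sends each edge [p,q] (with p < q) to q − p. For instance
  ∂[v_5,v_6] = [v_6] − [v_5].
The resulting 7×18 matrix has rank 6, and its Smith normal form has invariant factors (1,1,1,1,1,1).

∂_2: C_2 → C_1 maps a triangle to the signed sum of its edges. For instance
  ∂[v_1,v_2,v_5] = [v_2,v_5] − [v_1,v_5] + [v_1,v_2],
  ∂[v_3,v_5,v_6] = [v_5,v_6] − [v_3,v_6] + [v_3,v_5].
As a 18×12 matrix over Z this has rank 12, with invariant factors (1,1,1,1,1,1,1,1,1,1,1,2).

Reading off H_k = ker ∂_k / im ∂_{k+1}:

  H_0: rank C_0 − rank ∂_1 = 7 − 6 = 1, and the invariant factors of ∂_1 are all 1, so H_0 ≅ Z.
  H_1: rank ker ∂_1 − rank ∂_2 = (18 − 6) − 12 = 0, and ∂_2 has invariant factor 2 > 1, so H_1 ≅ Z/2Z.
  H_2: rank ker ∂_2 − rank ∂_3 = (12 − 12) − 0 = 0, and there is no ∂_3, so H_2 ≅ 0.

As a check, the Euler characteristic is 7 − 18 + 12 = 1, which agrees with 1 − 0 + 0 = 1.

H_0 = Z,  H_1 = Z/2Z,  H_2 = 0.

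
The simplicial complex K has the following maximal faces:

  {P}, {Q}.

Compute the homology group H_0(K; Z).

Take the total order P < Q on the vertex set. Then K (dimension 0) consists of the simplices:

  0-simplices (2): P, Q

Hence C_0 ≅ Z^2.

Now H_k = ker ∂_k / im ∂_{k+1}, so:

  H_0: rank C_0 − rank ∂_1 = 2 − 0 = 2, and there is no ∂_1, so H_0 ≅ Z^2.

(K is a triangulation of a set of 2 points.)

H_0 = Z^2.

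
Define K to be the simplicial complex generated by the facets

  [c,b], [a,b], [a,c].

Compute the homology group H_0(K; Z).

H_0 ≅ Z.

Order the vertices as a < b < c. Listing each simplex with vertices in this order, K has dimension 1 with simplices:

  0-simplices (3): a, b, c
  1-simplices (3): ab, ac, bc

so the chain groups are C_0 ≅ Z^3, C_1 ≅ Z^3.

Boundary ∂_1: C_1 → C_0 maps an edge to its endpoints' difference, ∂[p,q] = q − p. For instance
  ∂ab = b − a.
The 3×3 boundary matrix has rank 2 and Smith normal form diag(1,1).

From H_k ≅ ker(∂_k) / im(∂_{k+1}) we obtain:

  H_0: rank C_0 − rank ∂_1 = 3 − 2 = 1, and the invariant factors of ∂_1 are all 1, so H_0 = Z.

(K is a triangulation of the circle S^1.)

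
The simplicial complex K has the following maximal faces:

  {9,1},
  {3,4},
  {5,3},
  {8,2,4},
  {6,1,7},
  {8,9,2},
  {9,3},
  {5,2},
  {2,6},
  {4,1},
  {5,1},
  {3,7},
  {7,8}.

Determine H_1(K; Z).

H_1 ≅ Z^7.

Order the vertices as 1 < 2 < 3 < 4 < 5 < 6 < 7 < 8 < 9. Listing each simplex with vertices in this order, K has dimension 2 with simplices:

  0-simplices (9): [1], [2], [3], [4], [5], [6], [7], [8], [9]
  1-simplices (18): [1,4], [1,5], [1,6], [1,7], [1,9], [2,4], [2,5], [2,6], [2,8], [2,9], [3,4], [3,5], [3,7], [3,9], [4,8], [6,7], [7,8], [8,9]
  2-simplices (3): [1,6,7], [2,4,8], [2,8,9]

giving chain groups C_0 ≅ Z^9, C_1 ≅ Z^18, C_2 ≅ Z^3.

Boundary ∂_1: C_1 → C_0 is given by ∂[p,q] = [q] − [p].
The resulting 9×18 matrix has rank 8, and its Smith normal form has invariant factors (1,1,1,1,1,1,1,1).

∂_2: C_2 → C_1 sends each 2-simplex [p,q,r] to [q,r] − [p,r] + [p,q]. For instance
  ∂[1,6,7] = [6,7] − [1,7] + [1,6],
  ∂[2,4,8] = [4,8] − [2,8] + [2,4].
As a 18×3 matrix over Z this has rank 3, with invariant factors (1,1,1).

From H_k ≅ ker(∂_k) / im(∂_{k+1}) we obtain:

  H_1: rank ker ∂_1 − rank ∂_2 = (18 − 8) − 3 = 7, and the invariant factors of ∂_2 are all 1, so H_1 ≅ Z^7.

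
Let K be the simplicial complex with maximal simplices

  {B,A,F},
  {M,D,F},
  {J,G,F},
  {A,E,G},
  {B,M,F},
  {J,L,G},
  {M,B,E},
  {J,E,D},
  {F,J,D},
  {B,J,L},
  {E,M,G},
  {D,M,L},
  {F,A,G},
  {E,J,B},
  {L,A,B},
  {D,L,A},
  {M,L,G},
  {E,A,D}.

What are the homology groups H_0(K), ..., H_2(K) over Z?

H_0 = Z,  H_1 = Z^2,  H_2 = Z.

K has 9 vertices, 27 edges, 18 triangles.
rank ∂_0 = 0, rank ∂_1 = 8 ⇒ b_0 = 9 − 0 − 8 = 1; all invariant factors of ∂_1 are 1 so no torsion. So H_0 ≅ Z.
rank ∂_1 = 8, rank ∂_2 = 17 ⇒ b_1 = 27 − 8 − 17 = 2; all invariant factors of ∂_2 are 1 so no torsion. So H_1 ≅ Z^2.
rank ∂_2 = 17, rank ∂_3 = 0 ⇒ b_2 = 18 − 17 − 0 = 1. So H_2 ≅ Z.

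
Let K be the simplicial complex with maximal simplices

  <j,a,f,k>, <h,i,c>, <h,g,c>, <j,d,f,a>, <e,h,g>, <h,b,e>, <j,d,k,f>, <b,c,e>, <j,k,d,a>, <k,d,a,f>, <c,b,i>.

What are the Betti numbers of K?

b_0 = 2, b_1 = 1, b_2 = 0, b_3 = 1.

Fix the vertex order a < b < c < d < e < f < g < h < i < j < k and write every simplex with vertices in increasing order. Then dim K = 3 and the simplices of K are:

  0-simplices (11): a, b, c, d, e, f, g, h, i, j, k
  1-simplices (22): ad, af, aj, ak, bc, be, bh, bi, ce, cg, ch, ci, df, dj, dk, eg, eh, fj, fk, gh, hi, jk
  2-simplices (16): adf, adj, adk, afj, afk, ajk, bce, bci, beh, cgh, chi, dfj, dfk, djk, egh, fjk
  3-simplices (5): adfj, adfk, adjk, afjk, dfjk

Hence C_0 ≅ Z^11, C_1 ≅ Z^22, C_2 ≅ Z^16, C_3 ≅ Z^5.

∂_1: C_1 → C_0 sends each edge [p,q] (with p < q) to q − p. For instance
  ∂hi = i − h.
The resulting 11×22 matrix has rank 9, and its Smith normal form has invariant factors (1,1,1,1,1,1,1,1,1).

∂_2: C_2 → C_1 acts by ∂[p,q,r] = [q,r] − [p,r] + [p,q]. For instance
  ∂beh = eh − bh + be,
  ∂ajk = jk − ak + aj.
The resulting 22×16 matrix has rank 12, and its Smith normal form has invariant factors (1,1,1,1,1,1,1,1,1,1,1,1).

The boundary map ∂_3: C_3 → C_2 sends each 3-simplex σ to the alternating sum Σ_i (−1)^i (σ with its i-th vertex removed). For instance
  ∂adfj = dfj − afj + adj − adf,
  ∂adfk = dfk − afk + adk − adf.
As a 16×5 matrix over Z this has rank 4, with invariant factors (1,1,1,1).

Reading off H_k = ker ∂_k / im ∂_{k+1}:

  H_0: rank C_0 − rank ∂_1 = 11 − 9 = 2, and the invariant factors of ∂_1 are all 1, so H_0 = Z^2.
  H_1: rank ker ∂_1 − rank ∂_2 = (22 − 9) − 12 = 1, and the invariant factors of ∂_2 are all 1, so H_1 = Z.
  H_2: rank ker ∂_2 − rank ∂_3 = (16 − 12) − 4 = 0, and the invariant factors of ∂_3 are all 1, so H_2 = 0.
  H_3: rank ker ∂_3 − rank ∂_4 = (5 − 4) − 0 = 1, and there is no ∂_4, so H_3 = Z.

(K is a triangulation of the disjoint union of the 3-sphere S^3 and the cylinder S^1 x I.)

Hence the Betti numbers are b_0 = 2, b_1 = 1, b_2 = 0, b_3 = 1.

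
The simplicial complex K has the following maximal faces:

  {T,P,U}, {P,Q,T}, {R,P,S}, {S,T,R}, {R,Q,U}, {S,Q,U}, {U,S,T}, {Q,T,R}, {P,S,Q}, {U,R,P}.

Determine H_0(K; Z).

H_0 ≅ Z.

Order the vertices as P < Q < R < S < T < U. Listing each simplex with vertices in this order, K has dimension 2 with simplices:

  0-simplices (6): P, Q, R, S, T, U
  1-simplices (15): PQ, PR, PS, PT, PU, QR, QS, QT, QU, RS, RT, RU, ST, SU, TU
  2-simplices (10): PQS, PQT, PRS, PRU, PTU, QRT, QRU, QSU, RST, STU

giving chain groups C_0 ≅ Z^6, C_1 ≅ Z^15, C_2 ≅ Z^10.

Boundary ∂_1: C_1 → C_0 maps an edge to its endpoints' difference, ∂[p,q] = q − p. For instance
  ∂QR = R − Q.
As a 6×15 matrix over Z this has rank 5, with invariant factors (1,1,1,1,1).

Boundary ∂_2: C_2 → C_1 maps a triangle to the signed sum of its edges. For instance
  ∂QSU = SU − QU + QS,
  ∂PRU = RU − PU + PR.
The resulting 15×10 matrix has rank 10, and its Smith normal form has invariant factors (1,1,1,1,1,1,1,1,1,2).

Computing H_k = (kernel of ∂_k) / (image of ∂_{k+1}):

  H_0: rank C_0 − rank ∂_1 = 6 − 5 = 1, and the invariant factors of ∂_1 are all 1, so H_0 = Z.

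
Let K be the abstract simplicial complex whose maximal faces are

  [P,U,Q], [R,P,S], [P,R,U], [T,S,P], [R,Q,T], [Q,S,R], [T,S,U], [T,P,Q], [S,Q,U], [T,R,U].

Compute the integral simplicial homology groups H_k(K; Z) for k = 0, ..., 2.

H_0 ≅ Z,  H_1 ≅ Z/2,  H_2 = 0.

Order the vertices as P < Q < R < S < T < U. Listing each simplex with vertices in this order, K has dimension 2 with simplices:

  0-simplices (6): P, Q, R, S, T, U
  1-simplices (15): PQ, PR, PS, PT, PU, QR, QS, QT, QU, RS, RT, RU, ST, SU, TU
  2-simplices (10): PQT, PQU, PRS, PRU, PST, QRS, QRT, QSU, RTU, STU

giving chain groups C_0 ≅ Z^6, C_1 ≅ Z^15, C_2 ≅ Z^10.

The boundary map ∂_1: C_1 → C_0 is given by ∂[p,q] = [q] − [p]. For instance
  ∂ST = T − S.
The 6×15 boundary matrix has rank 5 and Smith normal form diag(1,1,1,1,1).

∂_2: C_2 → C_1 maps a triangle to the signed sum of its edges. For instance
  ∂PQU = QU − PU + PQ,
  ∂RTU = TU − RU + RT.
The resulting 15×10 matrix has rank 10, and its Smith normal form has invariant factors (1,1,1,1,1,1,1,1,1,2).

Reading off H_k = ker ∂_k / im ∂_{k+1}:

  H_0: rank C_0 − rank ∂_1 = 6 − 5 = 1, and the invariant factors of ∂_1 are all 1, so H_0 = Z.
  H_1: rank ker ∂_1 − rank ∂_2 = (15 − 5) − 10 = 0, and ∂_2 has invariant factor 2 > 1, so H_1 = Z/2.
  H_2: rank ker ∂_2 − rank ∂_3 = (10 − 10) − 0 = 0, and there is no ∂_3, so H_2 = 0.

As a check, the Euler characteristic is 6 − 15 + 10 = 1, which agrees with 1 − 0 + 0 = 1.
(K is a triangulation of the real projective plane RP^2.)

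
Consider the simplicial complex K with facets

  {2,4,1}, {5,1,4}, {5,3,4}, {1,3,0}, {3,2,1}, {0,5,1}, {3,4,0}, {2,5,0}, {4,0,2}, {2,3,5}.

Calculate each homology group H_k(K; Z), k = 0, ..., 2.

H_0 ≅ Z,  H_1 ≅ Z/2Z,  H_2 = 0.

K has 6 vertices, 15 edges, 10 triangles.
rank ∂_0 = 0, rank ∂_1 = 5 ⇒ b_0 = 6 − 0 − 5 = 1; all invariant factors of ∂_1 are 1 so no torsion. So H_0 ≅ Z.
rank ∂_1 = 5, rank ∂_2 = 10 ⇒ b_1 = 15 − 5 − 10 = 0; ∂_2 has invariant factor(s) [2] giving torsion. So H_1 ≅ Z/2Z.
rank ∂_2 = 10, rank ∂_3 = 0 ⇒ b_2 = 10 − 10 − 0 = 0. So H_2 ≅ 0.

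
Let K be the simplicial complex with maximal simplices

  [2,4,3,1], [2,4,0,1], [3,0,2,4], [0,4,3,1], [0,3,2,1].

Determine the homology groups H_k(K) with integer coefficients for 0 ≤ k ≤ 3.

K has 5 vertices, 10 edges, 10 triangles, 5 3-simplices.
rank ∂_0 = 0, rank ∂_1 = 4 ⇒ b_0 = 5 − 0 − 4 = 1; all invariant factors of ∂_1 are 1 so no torsion. So H_0 = Z.
rank ∂_1 = 4, rank ∂_2 = 6 ⇒ b_1 = 10 − 4 − 6 = 0; all invariant factors of ∂_2 are 1 so no torsion. So H_1 = 0.
rank ∂_2 = 6, rank ∂_3 = 4 ⇒ b_2 = 10 − 6 − 4 = 0; all invariant factors of ∂_3 are 1 so no torsion. So H_2 = 0.
rank ∂_3 = 4, rank ∂_4 = 0 ⇒ b_3 = 5 − 4 − 0 = 1. So H_3 = Z.

H_0 ≅ Z,  H_1 = 0,  H_2 = 0,  H_3 ≅ Z.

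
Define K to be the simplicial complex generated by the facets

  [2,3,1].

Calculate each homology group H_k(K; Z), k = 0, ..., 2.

Fix the vertex order 1 < 2 < 3 and write every simplex with vertices in increasing order. Then dim K = 2 and the simplices of K are:

  0-simplices (3): [1], [2], [3]
  1-simplices (3): [1,2], [1,3], [2,3]
  2-simplices (1): [1,2,3]

Hence C_0 ≅ Z^3, C_1 ≅ Z^3, C_2 ≅ Z^1.

Boundary ∂_1: C_1 → C_0 sends each edge [p,q] (with p < q) to q − p.
The 3×3 boundary matrix has rank 2 and Smith normal form diag(1,1).

Boundary ∂_2: C_2 → C_1 sends each 2-simplex [p,q,r] to [q,r] − [p,r] + [p,q]. For instance
  ∂[1,2,3] = [2,3] − [1,3] + [1,2].
The resulting 3×1 matrix has rank 1, and its Smith normal form has invariant factors (1).

Reading off H_k = ker ∂_k / im ∂_{k+1}:

  H_0: rank C_0 − rank ∂_1 = 3 − 2 = 1, and the invariant factors of ∂_1 are all 1, so H_0 ≅ Z.
  H_1: rank ker ∂_1 − rank ∂_2 = (3 − 2) − 1 = 0, and the invariant factors of ∂_2 are all 1, so H_1 ≅ 0.
  H_2: rank ker ∂_2 − rank ∂_3 = (1 − 1) − 0 = 0, and there is no ∂_3, so H_2 ≅ 0.

H_0 ≅ Z,  H_1 = 0,  H_2 = 0.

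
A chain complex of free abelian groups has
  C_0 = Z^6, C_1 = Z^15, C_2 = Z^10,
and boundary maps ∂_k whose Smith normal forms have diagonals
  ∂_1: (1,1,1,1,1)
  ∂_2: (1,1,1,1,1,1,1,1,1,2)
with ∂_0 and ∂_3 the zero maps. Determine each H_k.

H_0 ≅ Z,  H_1 ≅ Z/2,  H_2 = 0.

H_0: b_0 = 6 − 0 − 5 = 1; torsion from ∂_1 factors > 1: none. So H_0 ≅ Z.
H_1: b_1 = 15 − 5 − 10 = 0; torsion from ∂_2 factors > 1: [2]. So H_1 ≅ Z/2.
H_2: b_2 = 10 − 10 − 0 = 0; torsion from ∂_3 factors > 1: none. So H_2 ≅ 0.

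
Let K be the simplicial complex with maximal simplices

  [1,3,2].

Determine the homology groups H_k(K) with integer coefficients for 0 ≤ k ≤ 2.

Take the total order 1 < 2 < 3 on the vertex set. Then K (dimension 2) consists of the simplices:

  0-simplices (3): [1], [2], [3]
  1-simplices (3): [1,2], [1,3], [2,3]
  2-simplices (1): [1,2,3]

so the chain groups are C_0 ≅ Z^3, C_1 ≅ Z^3, C_2 ≅ Z^1.

Boundary ∂_1: C_1 → C_0 sends each edge [p,q] (with p < q) to q − p. For instance
  ∂[2,3] = [3] − [2].
As a 3×3 matrix over Z this has rank 2, with invariant factors (1,1).

∂_2: C_2 → C_1 maps a triangle to the signed sum of its edges. For instance
  ∂[1,2,3] = [2,3] − [1,3] + [1,2].
As a 3×1 matrix over Z this has rank 1, with invariant factors (1).

Computing H_k = (kernel of ∂_k) / (image of ∂_{k+1}):

  H_0: rank C_0 − rank ∂_1 = 3 − 2 = 1, and the invariant factors of ∂_1 are all 1, so H_0 ≅ Z.
  H_1: rank ker ∂_1 − rank ∂_2 = (3 − 2) − 1 = 0, and the invariant factors of ∂_2 are all 1, so H_1 ≅ 0.
  H_2: rank ker ∂_2 − rank ∂_3 = (1 − 1) − 0 = 0, and there is no ∂_3, so H_2 ≅ 0.

H_0 = Z,  H_1 = 0,  H_2 = 0.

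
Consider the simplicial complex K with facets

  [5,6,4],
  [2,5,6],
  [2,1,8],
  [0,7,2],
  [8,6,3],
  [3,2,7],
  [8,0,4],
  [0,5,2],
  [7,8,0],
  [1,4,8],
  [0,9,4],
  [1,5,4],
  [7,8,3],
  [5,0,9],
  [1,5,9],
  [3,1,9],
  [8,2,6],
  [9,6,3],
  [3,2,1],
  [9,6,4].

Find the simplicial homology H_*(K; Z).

H_0 ≅ Z,  H_1 ≅ Z ⊕ Z_2,  H_2 = 0.

We work with the vertex ordering 0 < 1 < 2 < 3 < 4 < 5 < 6 < 7 < 8 < 9. The simplices of K, each written with vertices in increasing order, are:

  0-simplices (10): [0], [1], [2], [3], [4], [5], [6], [7], [8], [9]
  1-simplices (30): (30 of them)
  2-simplices (20): (20 of them)

Hence C_0 ≅ Z^10, C_1 ≅ Z^30, C_2 ≅ Z^20.

Boundary ∂_1: C_1 → C_0 maps an edge to its endpoints' difference, ∂[p,q] = q − p.
The resulting 10×30 matrix has rank 9, and its Smith normal form has invariant factors (1,1,1,1,1,1,1,1,1).

The boundary map ∂_2: C_2 → C_1 sends each 2-simplex [p,q,r] to [q,r] − [p,r] + [p,q]. For instance
  ∂[1,3,9] = [3,9] − [1,9] + [1,3],
  ∂[3,7,8] = [7,8] − [3,8] + [3,7].
This gives a 30×20 integer matrix of rank 20; reducing to Smith normal form yields diagonal entries (1,1,1,1,1,1,1,1,1,1,1,1,1,1,1,1,1,1,1,2).

Now H_k = ker ∂_k / im ∂_{k+1}, so:

  H_0: rank C_0 − rank ∂_1 = 10 − 9 = 1, and the invariant factors of ∂_1 are all 1, so H_0 = Z.
  H_1: rank ker ∂_1 − rank ∂_2 = (30 − 9) − 20 = 1, and ∂_2 has invariant factor 2 > 1, so H_1 = Z ⊕ Z_2.
  H_2: rank ker ∂_2 − rank ∂_3 = (20 − 20) − 0 = 0, and there is no ∂_3, so H_2 = 0.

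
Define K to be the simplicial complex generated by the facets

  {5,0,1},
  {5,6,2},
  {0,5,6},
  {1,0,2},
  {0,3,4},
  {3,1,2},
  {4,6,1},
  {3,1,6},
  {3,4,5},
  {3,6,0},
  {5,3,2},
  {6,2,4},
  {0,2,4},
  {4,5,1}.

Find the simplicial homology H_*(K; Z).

Order the vertices as 0 < 1 < 2 < 3 < 4 < 5 < 6. Listing each simplex with vertices in this order, K has dimension 2 with simplices:

  0-simplices (7): [0], [1], [2], [3], [4], [5], [6]
  1-simplices (21): [0,1], [0,2], [0,3], [0,4], [0,5], [0,6], [1,2], [1,3], [1,4], [1,5], [1,6], [2,3], [2,4], [2,5], [2,6], [3,4], [3,5], [3,6], [4,5], [4,6], [5,6]
  2-simplices (14): [0,1,2], [0,1,5], [0,2,4], [0,3,4], [0,3,6], [0,5,6], [1,2,3], [1,3,6], [1,4,5], [1,4,6], [2,3,5], [2,4,6], [2,5,6], [3,4,5]

Hence C_0 ≅ Z^7, C_1 ≅ Z^21, C_2 ≅ Z^14.

The boundary map ∂_1: C_1 → C_0 maps an edge to its endpoints' difference, ∂[p,q] = q − p. For instance
  ∂[0,5] = [5] − [0].
The 7×21 boundary matrix has rank 6 and Smith normal form diag(1,1,1,1,1,1).

Boundary ∂_2: C_2 → C_1 maps a triangle to the signed sum of its edges. For instance
  ∂[2,5,6] = [5,6] − [2,6] + [2,5],
  ∂[2,3,5] = [3,5] − [2,5] + [2,3].
The resulting 21×14 matrix has rank 13, and its Smith normal form has invariant factors (1,1,1,1,1,1,1,1,1,1,1,1,1).

Now H_k = ker ∂_k / im ∂_{k+1}, so:

  H_0: rank C_0 − rank ∂_1 = 7 − 6 = 1, and the invariant factors of ∂_1 are all 1, so H_0 ≅ Z.
  H_1: rank ker ∂_1 − rank ∂_2 = (21 − 6) − 13 = 2, and the invariant factors of ∂_2 are all 1, so H_1 ≅ Z^2.
  H_2: rank ker ∂_2 − rank ∂_3 = (14 − 13) − 0 = 1, and there is no ∂_3, so H_2 ≅ Z.

As a check, the Euler characteristic is 7 − 21 + 14 = 0, which agrees with 1 − 2 + 1 = 0.

H_0 = Z,  H_1 = Z^2,  H_2 = Z.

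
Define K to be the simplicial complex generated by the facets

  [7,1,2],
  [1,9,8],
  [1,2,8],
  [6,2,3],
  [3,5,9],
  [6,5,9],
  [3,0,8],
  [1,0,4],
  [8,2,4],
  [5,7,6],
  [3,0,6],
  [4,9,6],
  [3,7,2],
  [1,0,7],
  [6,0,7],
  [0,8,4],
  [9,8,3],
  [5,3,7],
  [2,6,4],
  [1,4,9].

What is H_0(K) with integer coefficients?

H_0 = Z.

Take the total order 0 < 1 < 2 < 3 < 4 < 5 < 6 < 7 < 8 < 9 on the vertex set. Then K (dimension 2) consists of the simplices:

  0-simplices (10): [0], [1], [2], [3], [4], [5], [6], [7], [8], [9]
  1-simplices (30): (30 of them)
  2-simplices (20): (20 of them)

Hence C_0 ≅ Z^10, C_1 ≅ Z^30, C_2 ≅ Z^20.

Boundary ∂_1: C_1 → C_0 is given by ∂[p,q] = [q] − [p].
The resulting 10×30 matrix has rank 9, and its Smith normal form has invariant factors (1,1,1,1,1,1,1,1,1).

∂_2: C_2 → C_1 acts by ∂[p,q,r] = [q,r] − [p,r] + [p,q]. For instance
  ∂[0,4,8] = [4,8] − [0,8] + [0,4],
  ∂[0,3,8] = [3,8] − [0,8] + [0,3].
The resulting 30×20 matrix has rank 20, and its Smith normal form has invariant factors (1,1,1,1,1,1,1,1,1,1,1,1,1,1,1,1,1,1,1,2).

Reading off H_k = ker ∂_k / im ∂_{k+1}:

  H_0: rank C_0 − rank ∂_1 = 10 − 9 = 1, and the invariant factors of ∂_1 are all 1, so H_0 ≅ Z.

(K is a triangulation of the Klein bottle.)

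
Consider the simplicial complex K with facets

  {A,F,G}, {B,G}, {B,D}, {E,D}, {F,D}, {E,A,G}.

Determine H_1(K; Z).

Fix the vertex order A < B < D < E < F < G and write every simplex with vertices in increasing order. Then dim K = 2 and the simplices of K are:

  0-simplices (6): A, B, D, E, F, G
  1-simplices (9): AE, AF, AG, BD, BG, DE, DF, EG, FG
  2-simplices (2): AEG, AFG

so the chain groups are C_0 ≅ Z^6, C_1 ≅ Z^9, C_2 ≅ Z^2.

∂_1: C_1 → C_0 is given by ∂[p,q] = [q] − [p].
This gives a 6×9 integer matrix of rank 5; reducing to Smith normal form yields diagonal entries (1,1,1,1,1).

The boundary map ∂_2: C_2 → C_1 maps a triangle to the signed sum of its edges. For instance
  ∂AEG = EG − AG + AE,
  ∂AFG = FG − AG + AF.
This gives a 9×2 integer matrix of rank 2; reducing to Smith normal form yields diagonal entries (1,1).

Now H_k = ker ∂_k / im ∂_{k+1}, so:

  H_1: rank ker ∂_1 − rank ∂_2 = (9 − 5) − 2 = 2, and the invariant factors of ∂_2 are all 1, so H_1 ≅ Z^2.

H_1 = Z^2.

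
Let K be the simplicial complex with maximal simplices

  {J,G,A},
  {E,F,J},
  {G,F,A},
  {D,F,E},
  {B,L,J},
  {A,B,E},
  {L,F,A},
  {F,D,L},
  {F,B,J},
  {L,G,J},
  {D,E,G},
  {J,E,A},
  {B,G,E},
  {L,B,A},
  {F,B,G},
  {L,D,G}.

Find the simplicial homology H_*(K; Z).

Take the total order A < B < D < E < F < G < J < L on the vertex set. Then K (dimension 2) consists of the simplices:

  0-simplices (8): A, B, D, E, F, G, J, L
  1-simplices (24): AB, AE, AF, AG, AJ, AL, BE, BF, BG, BJ, BL, DE, DF, DG, DL, EF, EG, EJ, FG, FJ, FL, GJ, GL, JL
  2-simplices (16): ABE, ABL, AEJ, AFG, AFL, AGJ, BEG, BFG, BFJ, BJL, DEF, DEG, DFL, DGL, EFJ, GJL

giving chain groups C_0 ≅ Z^8, C_1 ≅ Z^24, C_2 ≅ Z^16.

The boundary map ∂_1: C_1 → C_0 sends each edge [p,q] (with p < q) to q − p.
This gives a 8×24 integer matrix of rank 7; reducing to Smith normal form yields diagonal entries (1,1,1,1,1,1,1).

Boundary ∂_2: C_2 → C_1 maps a triangle to the signed sum of its edges. For instance
  ∂AFL = FL − AL + AF,
  ∂DGL = GL − DL + DG.
This gives a 24×16 integer matrix of rank 15; reducing to Smith normal form yields diagonal entries (1,1,1,1,1,1,1,1,1,1,1,1,1,1,1).

Now H_k = ker ∂_k / im ∂_{k+1}, so:

  H_0: rank C_0 − rank ∂_1 = 8 − 7 = 1, and the invariant factors of ∂_1 are all 1, so H_0 ≅ Z.
  H_1: rank ker ∂_1 − rank ∂_2 = (24 − 7) − 15 = 2, and the invariant factors of ∂_2 are all 1, so H_1 ≅ Z^2.
  H_2: rank ker ∂_2 − rank ∂_3 = (16 − 15) − 0 = 1, and there is no ∂_3, so H_2 ≅ Z.

As a check, the Euler characteristic is 8 − 24 + 16 = 0, which agrees with 1 − 2 + 1 = 0.

H_0 = Z,  H_1 = Z^2,  H_2 = Z.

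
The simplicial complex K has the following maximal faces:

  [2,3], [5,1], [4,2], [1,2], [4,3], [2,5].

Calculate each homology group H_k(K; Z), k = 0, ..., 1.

H_0 = Z,  H_1 = Z^2.

We work with the vertex ordering 1 < 2 < 3 < 4 < 5. The simplices of K, each written with vertices in increasing order, are:

  0-simplices (5): [1], [2], [3], [4], [5]
  1-simplices (6): [1,2], [1,5], [2,3], [2,4], [2,5], [3,4]

giving chain groups C_0 ≅ Z^5, C_1 ≅ Z^6.

∂_1: C_1 → C_0 sends each edge [p,q] (with p < q) to q − p. For instance
  ∂[2,3] = [3] − [2].
This gives a 5×6 integer matrix of rank 4; reducing to Smith normal form yields diagonal entries (1,1,1,1).

From H_k ≅ ker(∂_k) / im(∂_{k+1}) we obtain:

  H_0: rank C_0 − rank ∂_1 = 5 − 4 = 1, and the invariant factors of ∂_1 are all 1, so H_0 = Z.
  H_1: rank ker ∂_1 − rank ∂_2 = (6 − 4) − 0 = 2, and there is no ∂_2, so H_1 = Z^2.

(K is a triangulation of a wedge of 2 circles.)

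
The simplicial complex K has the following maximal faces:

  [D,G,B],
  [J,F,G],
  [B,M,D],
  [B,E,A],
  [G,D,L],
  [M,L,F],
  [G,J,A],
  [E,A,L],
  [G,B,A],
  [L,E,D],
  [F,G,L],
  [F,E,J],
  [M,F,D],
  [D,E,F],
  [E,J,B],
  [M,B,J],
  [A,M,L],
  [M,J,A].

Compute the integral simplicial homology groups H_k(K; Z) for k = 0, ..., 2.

H_0 ≅ Z,  H_1 ≅ Z ⊕ Z/2,  H_2 = 0.

K has 9 vertices, 27 edges, 18 triangles.
rank ∂_0 = 0, rank ∂_1 = 8 ⇒ b_0 = 9 − 0 − 8 = 1; all invariant factors of ∂_1 are 1 so no torsion. So H_0 = Z.
rank ∂_1 = 8, rank ∂_2 = 18 ⇒ b_1 = 27 − 8 − 18 = 1; ∂_2 has invariant factor(s) [2] giving torsion. So H_1 = Z ⊕ Z/2.
rank ∂_2 = 18, rank ∂_3 = 0 ⇒ b_2 = 18 − 18 − 0 = 0. So H_2 = 0.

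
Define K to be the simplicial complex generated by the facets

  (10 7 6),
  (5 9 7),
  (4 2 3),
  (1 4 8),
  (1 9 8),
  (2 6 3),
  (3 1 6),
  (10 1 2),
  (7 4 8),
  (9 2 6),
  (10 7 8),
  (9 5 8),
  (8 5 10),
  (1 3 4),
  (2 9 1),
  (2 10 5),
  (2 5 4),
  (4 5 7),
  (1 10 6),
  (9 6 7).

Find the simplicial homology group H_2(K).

We work with the vertex ordering 1 < 2 < 3 < 4 < 5 < 6 < 7 < 8 < 9 < 10. The simplices of K, each written with vertices in increasing order, are:

  0-simplices (10): [1], [2], [3], [4], [5], [6], [7], [8], [9], [10]
  1-simplices (30): (30 of them)
  2-simplices (20): (20 of them)

Hence C_0 ≅ Z^10, C_1 ≅ Z^30, C_2 ≅ Z^20.

Boundary ∂_1: C_1 → C_0 maps an edge to its endpoints' difference, ∂[p,q] = q − p. For instance
  ∂[7,9] = [9] − [7].
The 10×30 boundary matrix has rank 9 and Smith normal form diag(1,1,1,1,1,1,1,1,1).

The boundary map ∂_2: C_2 → C_1 maps a triangle to the signed sum of its edges. For instance
  ∂[1,2,9] = [2,9] − [1,9] + [1,2],
  ∂[4,5,7] = [5,7] − [4,7] + [4,5].
The 30×20 boundary matrix has rank 20 and Smith normal form diag(1,1,1,1,1,1,1,1,1,1,1,1,1,1,1,1,1,1,1,2).

Reading off H_k = ker ∂_k / im ∂_{k+1}:

  H_2: rank ker ∂_2 − rank ∂_3 = (20 − 20) − 0 = 0, and there is no ∂_3, so H_2 = 0.

H_2 ≅ 0.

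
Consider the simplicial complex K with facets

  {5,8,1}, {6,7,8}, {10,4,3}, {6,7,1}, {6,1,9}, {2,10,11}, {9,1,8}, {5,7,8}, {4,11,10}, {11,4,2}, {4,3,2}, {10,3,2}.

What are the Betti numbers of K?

Fix the vertex order 1 < 2 < 3 < 4 < 5 < 6 < 7 < 8 < 9 < 10 < 11 and write every simplex with vertices in increasing order. Then dim K = 2 and the simplices of K are:

  0-simplices (11): [1], [2], [3], [4], [5], [6], [7], [8], [9], [10], [11]
  1-simplices (21): [1,5], [1,6], [1,7], [1,8], [1,9], [2,3], [2,4], [2,10], [2,11], [3,4], [3,10], [4,10], [4,11], [5,7], [5,8], [6,7], [6,8], [6,9], [7,8], [8,9], [10,11]
  2-simplices (12): [1,5,8], [1,6,7], [1,6,9], [1,8,9], [2,3,4], [2,3,10], [2,4,11], [2,10,11], [3,4,10], [4,10,11], [5,7,8], [6,7,8]

Hence C_0 ≅ Z^11, C_1 ≅ Z^21, C_2 ≅ Z^12.

∂_1: C_1 → C_0 is given by ∂[p,q] = [q] − [p]. For instance
  ∂[5,7] = [7] − [5].
The resulting 11×21 matrix has rank 9, and its Smith normal form has invariant factors (1,1,1,1,1,1,1,1,1).

Boundary ∂_2: C_2 → C_1 acts by ∂[p,q,r] = [q,r] − [p,r] + [p,q]. For instance
  ∂[3,4,10] = [4,10] − [3,10] + [3,4],
  ∂[1,5,8] = [5,8] − [1,8] + [1,5].
The 21×12 boundary matrix has rank 11 and Smith normal form diag(1,1,1,1,1,1,1,1,1,1,1).

Computing H_k = (kernel of ∂_k) / (image of ∂_{k+1}):

  H_0: rank C_0 − rank ∂_1 = 11 − 9 = 2, and the invariant factors of ∂_1 are all 1, so H_0 ≅ Z^2.
  H_1: rank ker ∂_1 − rank ∂_2 = (21 − 9) − 11 = 1, and the invariant factors of ∂_2 are all 1, so H_1 ≅ Z.
  H_2: rank ker ∂_2 − rank ∂_3 = (12 − 11) − 0 = 1, and there is no ∂_3, so H_2 ≅ Z.

As a check, the Euler characteristic is 11 − 21 + 12 = 2, which agrees with 2 − 1 + 1 = 2.

Hence the Betti numbers are b_0 = 2, b_1 = 1, b_2 = 1.

b_0 = 2, b_1 = 1, b_2 = 1.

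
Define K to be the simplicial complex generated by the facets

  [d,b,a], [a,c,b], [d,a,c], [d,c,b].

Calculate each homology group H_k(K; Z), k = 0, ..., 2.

H_0 ≅ Z,  H_1 = 0,  H_2 ≅ Z.

We work with the vertex ordering a < b < c < d. The simplices of K, each written with vertices in increasing order, are:

  0-simplices (4): a, b, c, d
  1-simplices (6): ab, ac, ad, bc, bd, cd
  2-simplices (4): abc, abd, acd, bcd

so the chain groups are C_0 ≅ Z^4, C_1 ≅ Z^6, C_2 ≅ Z^4.

∂_1: C_1 → C_0 is given by ∂[p,q] = [q] − [p].
This gives a 4×6 integer matrix of rank 3; reducing to Smith normal form yields diagonal entries (1,1,1).

∂_2: C_2 → C_1 sends each 2-simplex [p,q,r] to [q,r] − [p,r] + [p,q]. For instance
  ∂acd = cd − ad + ac,
  ∂bcd = cd − bd + bc.
The 6×4 boundary matrix has rank 3 and Smith normal form diag(1,1,1).

Reading off H_k = ker ∂_k / im ∂_{k+1}:

  H_0: rank C_0 − rank ∂_1 = 4 − 3 = 1, and the invariant factors of ∂_1 are all 1, so H_0 ≅ Z.
  H_1: rank ker ∂_1 − rank ∂_2 = (6 − 3) − 3 = 0, and the invariant factors of ∂_2 are all 1, so H_1 ≅ 0.
  H_2: rank ker ∂_2 − rank ∂_3 = (4 − 3) − 0 = 1, and there is no ∂_3, so H_2 ≅ Z.

(K is a triangulation of the 2-sphere S^2.)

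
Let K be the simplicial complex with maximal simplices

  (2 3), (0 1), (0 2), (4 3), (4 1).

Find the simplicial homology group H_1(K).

Fix the vertex order 0 < 1 < 2 < 3 < 4 and write every simplex with vertices in increasing order. Then dim K = 1 and the simplices of K are:

  0-simplices (5): [0], [1], [2], [3], [4]
  1-simplices (5): [0,1], [0,2], [1,4], [2,3], [3,4]

so the chain groups are C_0 ≅ Z^5, C_1 ≅ Z^5.

Boundary ∂_1: C_1 → C_0 sends each edge [p,q] (with p < q) to q − p.
This gives a 5×5 integer matrix of rank 4; reducing to Smith normal form yields diagonal entries (1,1,1,1).

Reading off H_k = ker ∂_k / im ∂_{k+1}:

  H_1: rank ker ∂_1 − rank ∂_2 = (5 − 4) − 0 = 1, and there is no ∂_2, so H_1 = Z.

(K is a triangulation of the circle S^1.)

H_1 ≅ Z.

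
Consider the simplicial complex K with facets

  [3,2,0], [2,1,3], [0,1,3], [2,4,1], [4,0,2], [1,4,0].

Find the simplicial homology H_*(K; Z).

Order the vertices as 0 < 1 < 2 < 3 < 4. Listing each simplex with vertices in this order, K has dimension 2 with simplices:

  0-simplices (5): [0], [1], [2], [3], [4]
  1-simplices (9): [0,1], [0,2], [0,3], [0,4], [1,2], [1,3], [1,4], [2,3], [2,4]
  2-simplices (6): [0,1,3], [0,1,4], [0,2,3], [0,2,4], [1,2,3], [1,2,4]

so the chain groups are C_0 ≅ Z^5, C_1 ≅ Z^9, C_2 ≅ Z^6.

Boundary ∂_1: C_1 → C_0 sends each edge [p,q] (with p < q) to q − p. For instance
  ∂[0,3] = [3] − [0].
The 5×9 boundary matrix has rank 4 and Smith normal form diag(1,1,1,1).

∂_2: C_2 → C_1 sends each 2-simplex [p,q,r] to [q,r] − [p,r] + [p,q]. For instance
  ∂[0,1,3] = [1,3] − [0,3] + [0,1],
  ∂[0,2,3] = [2,3] − [0,3] + [0,2].
As a 9×6 matrix over Z this has rank 5, with invariant factors (1,1,1,1,1).

Reading off H_k = ker ∂_k / im ∂_{k+1}:

  H_0: rank C_0 − rank ∂_1 = 5 − 4 = 1, and the invariant factors of ∂_1 are all 1, so H_0 = Z.
  H_1: rank ker ∂_1 − rank ∂_2 = (9 − 4) − 5 = 0, and the invariant factors of ∂_2 are all 1, so H_1 = 0.
  H_2: rank ker ∂_2 − rank ∂_3 = (6 − 5) − 0 = 1, and there is no ∂_3, so H_2 = Z.

(K is a triangulation of the 2-sphere S^2.)

H_0 ≅ Z,  H_1 = 0,  H_2 ≅ Z.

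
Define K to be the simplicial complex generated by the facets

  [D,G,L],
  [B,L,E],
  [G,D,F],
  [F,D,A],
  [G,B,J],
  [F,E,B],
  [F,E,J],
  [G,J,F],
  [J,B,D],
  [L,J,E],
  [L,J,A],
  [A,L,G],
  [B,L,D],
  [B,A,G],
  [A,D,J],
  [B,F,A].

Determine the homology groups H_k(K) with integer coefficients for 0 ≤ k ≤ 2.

H_0 = Z,  H_1 = Z^2,  H_2 = Z.

Order the vertices as A < B < D < E < F < G < J < L. Listing each simplex with vertices in this order, K has dimension 2 with simplices:

  0-simplices (8): A, B, D, E, F, G, J, L
  1-simplices (24): AB, AD, AF, AG, AJ, AL, BD, BE, BF, BG, BJ, BL, DF, DG, DJ, DL, EF, EJ, EL, FG, FJ, GJ, GL, JL
  2-simplices (16): ABF, ABG, ADF, ADJ, AGL, AJL, BDJ, BDL, BEF, BEL, BGJ, DFG, DGL, EFJ, EJL, FGJ

Hence C_0 ≅ Z^8, C_1 ≅ Z^24, C_2 ≅ Z^16.

∂_1: C_1 → C_0 maps an edge to its endpoints' difference, ∂[p,q] = q − p.
The 8×24 boundary matrix has rank 7 and Smith normal form diag(1,1,1,1,1,1,1).

∂_2: C_2 → C_1 sends each 2-simplex [p,q,r] to [q,r] − [p,r] + [p,q]. For instance
  ∂BEL = EL − BL + BE,
  ∂ABG = BG − AG + AB.
This gives a 24×16 integer matrix of rank 15; reducing to Smith normal form yields diagonal entries (1,1,1,1,1,1,1,1,1,1,1,1,1,1,1).

Now H_k = ker ∂_k / im ∂_{k+1}, so:

  H_0: rank C_0 − rank ∂_1 = 8 − 7 = 1, and the invariant factors of ∂_1 are all 1, so H_0 = Z.
  H_1: rank ker ∂_1 − rank ∂_2 = (24 − 7) − 15 = 2, and the invariant factors of ∂_2 are all 1, so H_1 = Z^2.
  H_2: rank ker ∂_2 − rank ∂_3 = (16 − 15) − 0 = 1, and there is no ∂_3, so H_2 = Z.

(K is a triangulation of the torus T^2.)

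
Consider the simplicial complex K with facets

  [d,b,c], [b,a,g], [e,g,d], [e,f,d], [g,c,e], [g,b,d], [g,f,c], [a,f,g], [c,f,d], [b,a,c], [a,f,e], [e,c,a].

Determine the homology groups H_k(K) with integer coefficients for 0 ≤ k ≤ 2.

We work with the vertex ordering a < b < c < d < e < f < g. The simplices of K, each written with vertices in increasing order, are:

  0-simplices (7): a, b, c, d, e, f, g
  1-simplices (18): ab, ac, ae, af, ag, bc, bd, bg, cd, ce, cf, cg, de, df, dg, ef, eg, fg
  2-simplices (12): abc, abg, ace, aef, afg, bcd, bdg, cdf, ceg, cfg, def, deg

giving chain groups C_0 ≅ Z^7, C_1 ≅ Z^18, C_2 ≅ Z^12.

Boundary ∂_1: C_1 → C_0 sends each edge [p,q] (with p < q) to q − p. For instance
  ∂ef = f − e.
The resulting 7×18 matrix has rank 6, and its Smith normal form has invariant factors (1,1,1,1,1,1).

The boundary map ∂_2: C_2 → C_1 acts by ∂[p,q,r] = [q,r] − [p,r] + [p,q]. For instance
  ∂bcd = cd − bd + bc,
  ∂afg = fg − ag + af.
The 18×12 boundary matrix has rank 12 and Smith normal form diag(1,1,1,1,1,1,1,1,1,1,1,2).

Now H_k = ker ∂_k / im ∂_{k+1}, so:

  H_0: rank C_0 − rank ∂_1 = 7 − 6 = 1, and the invariant factors of ∂_1 are all 1, so H_0 ≅ Z.
  H_1: rank ker ∂_1 − rank ∂_2 = (18 − 6) − 12 = 0, and ∂_2 has invariant factor 2 > 1, so H_1 ≅ Z/2.
  H_2: rank ker ∂_2 − rank ∂_3 = (12 − 12) − 0 = 0, and there is no ∂_3, so H_2 ≅ 0.

As a check, the Euler characteristic is 7 − 18 + 12 = 1, which agrees with 1 − 0 + 0 = 1.

H_0 = Z,  H_1 = Z/2,  H_2 = 0.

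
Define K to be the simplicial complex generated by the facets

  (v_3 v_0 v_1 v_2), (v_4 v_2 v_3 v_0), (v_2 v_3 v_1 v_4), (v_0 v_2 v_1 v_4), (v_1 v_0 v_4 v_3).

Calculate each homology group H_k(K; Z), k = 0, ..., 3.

H_0 ≅ Z,  H_1 = 0,  H_2 = 0,  H_3 ≅ Z.

We work with the vertex ordering v_0 < v_1 < v_2 < v_3 < v_4. The simplices of K, each written with vertices in increasing order, are:

  0-simplices (5): [v_0], [v_1], [v_2], [v_3], [v_4]
  1-simplices (10): [v_0,v_1], [v_0,v_2], [v_0,v_3], [v_0,v_4], [v_1,v_2], [v_1,v_3], [v_1,v_4], [v_2,v_3], [v_2,v_4], [v_3,v_4]
  2-simplices (10): [v_0,v_1,v_2], [v_0,v_1,v_3], [v_0,v_1,v_4], [v_0,v_2,v_3], [v_0,v_2,v_4], [v_0,v_3,v_4], [v_1,v_2,v_3], [v_1,v_2,v_4], [v_1,v_3,v_4], [v_2,v_3,v_4]
  3-simplices (5): [v_0,v_1,v_2,v_3], [v_0,v_1,v_2,v_4], [v_0,v_1,v_3,v_4], [v_0,v_2,v_3,v_4], [v_1,v_2,v_3,v_4]

so the chain groups are C_0 ≅ Z^5, C_1 ≅ Z^10, C_2 ≅ Z^10, C_3 ≅ Z^5.

∂_1: C_1 → C_0 maps an edge to its endpoints' difference, ∂[p,q] = q − p. For instance
  ∂[v_2,v_3] = [v_3] − [v_2].
The 5×10 boundary matrix has rank 4 and Smith normal form diag(1,1,1,1).

∂_2: C_2 → C_1 maps a triangle to the signed sum of its edges. For instance
  ∂[v_2,v_3,v_4] = [v_3,v_4] − [v_2,v_4] + [v_2,v_3],
  ∂[v_1,v_2,v_3] = [v_2,v_3] − [v_1,v_3] + [v_1,v_2].
This gives a 10×10 integer matrix of rank 6; reducing to Smith normal form yields diagonal entries (1,1,1,1,1,1).

∂_3: C_3 → C_2 sends each 3-simplex σ to the alternating sum Σ_i (−1)^i (σ with its i-th vertex removed). For instance
  ∂[v_0,v_1,v_2,v_4] = [v_1,v_2,v_4] − [v_0,v_2,v_4] + [v_0,v_1,v_4] − [v_0,v_1,v_2],
  ∂[v_0,v_2,v_3,v_4] = [v_2,v_3,v_4] − [v_0,v_3,v_4] + [v_0,v_2,v_4] − [v_0,v_2,v_3].
This gives a 10×5 integer matrix of rank 4; reducing to Smith normal form yields diagonal entries (1,1,1,1).

From H_k ≅ ker(∂_k) / im(∂_{k+1}) we obtain:

  H_0: rank C_0 − rank ∂_1 = 5 − 4 = 1, and the invariant factors of ∂_1 are all 1, so H_0 ≅ Z.
  H_1: rank ker ∂_1 − rank ∂_2 = (10 − 4) − 6 = 0, and the invariant factors of ∂_2 are all 1, so H_1 ≅ 0.
  H_2: rank ker ∂_2 − rank ∂_3 = (10 − 6) − 4 = 0, and the invariant factors of ∂_3 are all 1, so H_2 ≅ 0.
  H_3: rank ker ∂_3 − rank ∂_4 = (5 − 4) − 0 = 1, and there is no ∂_4, so H_3 ≅ Z.

(K is a triangulation of the 3-sphere S^3.)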